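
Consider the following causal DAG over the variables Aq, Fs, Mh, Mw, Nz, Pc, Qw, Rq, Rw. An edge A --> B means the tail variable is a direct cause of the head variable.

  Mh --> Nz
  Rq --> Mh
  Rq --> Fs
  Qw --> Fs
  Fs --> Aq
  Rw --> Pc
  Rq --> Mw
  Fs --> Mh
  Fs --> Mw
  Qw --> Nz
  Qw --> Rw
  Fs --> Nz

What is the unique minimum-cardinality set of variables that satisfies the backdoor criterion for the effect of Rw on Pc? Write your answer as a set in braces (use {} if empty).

Variables eligible for adjustment (non-descendants of Rw, excluding Rw and Pc): {Aq, Fs, Mh, Mw, Nz, Qw, Rq}.
Backdoor paths from Rw to Pc:
  (none)
With no backdoor paths the empty set already satisfies the criterion, and it is trivially minimal.

{}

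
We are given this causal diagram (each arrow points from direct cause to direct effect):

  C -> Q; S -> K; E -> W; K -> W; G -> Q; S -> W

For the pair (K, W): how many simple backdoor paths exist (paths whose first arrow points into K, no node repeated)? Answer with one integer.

A backdoor path from K to W is any simple undirected path whose first edge points into K (i.e. leaves K via a parent).
Parents of K: {S}.
Enumerating:
  P1: K <- S -> W
That exhausts the simple backdoor paths. Count: 1.

1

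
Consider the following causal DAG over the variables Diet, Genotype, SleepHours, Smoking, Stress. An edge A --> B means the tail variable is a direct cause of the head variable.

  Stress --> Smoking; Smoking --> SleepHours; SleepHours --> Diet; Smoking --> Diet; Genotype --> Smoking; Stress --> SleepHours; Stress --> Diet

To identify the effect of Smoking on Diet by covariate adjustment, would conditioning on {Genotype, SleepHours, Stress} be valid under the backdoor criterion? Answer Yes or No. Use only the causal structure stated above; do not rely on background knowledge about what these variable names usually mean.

Backdoor paths from Smoking to Diet (paths whose first edge points into Smoking):
  P1: Smoking <- Stress -> SleepHours -> Diet
  P2: Smoking <- Stress -> Diet
Condition 1 (no descendant of Smoking in the set): FAILS — SleepHours is a descendant of Smoking.
Condition 2 (every backdoor path blocked by {Genotype, SleepHours, Stress}):
  P1: blocked at fork node Stress ∈ conditioning set.
  P2: blocked at fork node Stress ∈ conditioning set.
{Genotype, SleepHours, Stress} does not satisfy the backdoor criterion.

No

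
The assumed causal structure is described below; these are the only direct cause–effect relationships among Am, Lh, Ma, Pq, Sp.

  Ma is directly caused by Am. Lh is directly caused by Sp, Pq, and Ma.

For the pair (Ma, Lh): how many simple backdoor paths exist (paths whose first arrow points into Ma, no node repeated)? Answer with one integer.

0

A backdoor path from Ma to Lh is any simple undirected path whose first edge points into Ma (i.e. leaves Ma via a parent).
Parents of Ma: {Am}.
No simple path from any parent of Ma reaches Lh without revisiting Ma, so there are no backdoor paths.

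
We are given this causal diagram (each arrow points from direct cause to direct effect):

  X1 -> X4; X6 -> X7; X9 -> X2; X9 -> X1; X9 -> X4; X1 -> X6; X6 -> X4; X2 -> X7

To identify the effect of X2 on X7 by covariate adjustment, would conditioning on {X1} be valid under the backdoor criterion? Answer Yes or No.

Yes

Backdoor paths from X2 to X7 (paths whose first edge points into X2):
  P1: X2 <- X9 -> X1 -> X6 -> X7
  P2: X2 <- X9 -> X1 -> X4 <- X6 -> X7
  P3: X2 <- X9 -> X4 <- X1 -> X6 -> X7
  P4: X2 <- X9 -> X4 <- X6 -> X7
Condition 1 (no descendant of X2 in the set): holds — descendants of X2 are {X7}; none are in {X1}.
Condition 2 (every backdoor path blocked by {X1}):
  P1: blocked at chain node X1 ∈ conditioning set.
  P2: blocked at chain node X1 ∈ conditioning set.
  P3: blocked at collider X4 (neither it nor any descendant is in the conditioning set).
  P4: blocked at collider X4 (neither it nor any descendant is in the conditioning set).
{X1} satisfies the backdoor criterion.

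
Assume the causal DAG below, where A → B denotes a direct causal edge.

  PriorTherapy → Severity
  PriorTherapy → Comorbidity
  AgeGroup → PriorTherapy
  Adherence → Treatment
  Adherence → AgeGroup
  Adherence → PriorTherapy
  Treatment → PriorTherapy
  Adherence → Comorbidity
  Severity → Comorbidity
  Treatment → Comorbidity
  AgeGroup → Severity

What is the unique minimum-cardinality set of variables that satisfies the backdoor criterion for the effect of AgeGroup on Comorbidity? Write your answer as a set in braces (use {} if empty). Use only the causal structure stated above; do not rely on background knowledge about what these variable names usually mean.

{Adherence}

Variables eligible for adjustment (non-descendants of AgeGroup, excluding AgeGroup and Comorbidity): {Adherence, Treatment}.
Backdoor paths from AgeGroup to Comorbidity:
  P1: AgeGroup <- Adherence -> Treatment -> PriorTherapy -> Severity -> Comorbidity
  P2: AgeGroup <- Adherence -> Treatment -> PriorTherapy -> Comorbidity
  P3: AgeGroup <- Adherence -> Treatment -> Comorbidity
  P4: AgeGroup <- Adherence -> PriorTherapy <- Treatment -> Comorbidity
  P5: AgeGroup <- Adherence -> PriorTherapy -> Severity -> Comorbidity
  P6: AgeGroup <- Adherence -> PriorTherapy -> Comorbidity
  P7: AgeGroup <- Adherence -> Comorbidity
The empty set is not sufficient: P1 (AgeGroup <- Adherence -> Treatment -> PriorTherapy -> Severity -> Comorbidity) has no collider blocking it and no conditioned non-collider, so it is open.
Try {Adherence}:
  P1: blocked at fork node Adherence ∈ conditioning set.
  P2: blocked at fork node Adherence ∈ conditioning set.
  P3: blocked at fork node Adherence ∈ conditioning set.
  P4: blocked at fork node Adherence ∈ conditioning set.
  P5: blocked at fork node Adherence ∈ conditioning set.
  P6: blocked at fork node Adherence ∈ conditioning set.
  P7: blocked at fork node Adherence ∈ conditioning set.
{Adherence} contains no descendant of AgeGroup and blocks every backdoor path.
No other singleton works — e.g. {Treatment} leaves P5 open — so {Adherence} is the unique smallest valid adjustment set.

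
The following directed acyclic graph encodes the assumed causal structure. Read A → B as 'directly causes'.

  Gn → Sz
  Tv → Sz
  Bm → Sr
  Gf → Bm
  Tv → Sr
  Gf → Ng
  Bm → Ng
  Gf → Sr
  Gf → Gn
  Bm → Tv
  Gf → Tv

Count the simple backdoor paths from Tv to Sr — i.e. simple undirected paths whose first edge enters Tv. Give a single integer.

6

A backdoor path from Tv to Sr is any simple undirected path whose first edge points into Tv (i.e. leaves Tv via a parent).
Parents of Tv: {Bm, Gf}.
Enumerating:
  P1: Tv <- Gf -> Bm -> Sr
  P2: Tv <- Gf -> Ng <- Bm -> Sr
  P3: Tv <- Gf -> Sr
  P4: Tv <- Bm <- Gf -> Sr
  P5: Tv <- Bm -> Ng <- Gf -> Sr
  P6: Tv <- Bm -> Sr
That exhausts the simple backdoor paths. Count: 6.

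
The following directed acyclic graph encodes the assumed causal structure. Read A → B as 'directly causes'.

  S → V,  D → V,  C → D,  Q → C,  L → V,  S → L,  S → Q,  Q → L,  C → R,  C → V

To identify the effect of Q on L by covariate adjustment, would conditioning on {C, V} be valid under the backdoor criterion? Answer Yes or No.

Backdoor paths from Q to L (paths whose first edge points into Q):
  P1: Q <- S -> L
  P2: Q <- S -> V <- L
Condition 1 (no descendant of Q in the set): FAILS — C and V are descendants of Q.
Condition 2 (every backdoor path blocked by {C, V}):
  P1: open — no interior node is in the conditioning set.
  P2: open — collider(s) V are conditioned on (or have a conditioned descendant) and no non-collider on the path is in the set.
{C, V} does not satisfy the backdoor criterion.

No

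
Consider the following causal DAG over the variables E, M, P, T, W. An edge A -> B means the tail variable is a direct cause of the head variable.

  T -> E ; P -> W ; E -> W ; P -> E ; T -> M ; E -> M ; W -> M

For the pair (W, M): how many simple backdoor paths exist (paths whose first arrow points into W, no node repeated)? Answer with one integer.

A backdoor path from W to M is any simple undirected path whose first edge points into W (i.e. leaves W via a parent).
Parents of W: {E, P}.
Enumerating:
  P1: W <- P -> E <- T -> M
  P2: W <- P -> E -> M
  P3: W <- E <- T -> M
  P4: W <- E -> M
That exhausts the simple backdoor paths. Count: 4.

4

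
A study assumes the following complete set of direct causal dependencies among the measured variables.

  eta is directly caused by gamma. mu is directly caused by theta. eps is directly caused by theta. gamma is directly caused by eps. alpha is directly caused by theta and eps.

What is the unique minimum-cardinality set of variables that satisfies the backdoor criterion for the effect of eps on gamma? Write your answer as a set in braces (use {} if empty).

{}

Variables eligible for adjustment (non-descendants of eps, excluding eps and gamma): {mu, theta}.
Backdoor paths from eps to gamma:
  (none)
With no backdoor paths the empty set already satisfies the criterion, and it is trivially minimal.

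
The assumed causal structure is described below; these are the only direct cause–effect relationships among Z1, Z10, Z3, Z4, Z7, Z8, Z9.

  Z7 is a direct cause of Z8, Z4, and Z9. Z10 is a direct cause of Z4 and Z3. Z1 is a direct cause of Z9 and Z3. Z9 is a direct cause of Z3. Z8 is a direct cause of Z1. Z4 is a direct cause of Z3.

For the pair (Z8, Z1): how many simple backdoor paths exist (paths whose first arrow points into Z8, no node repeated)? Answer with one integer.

6

A backdoor path from Z8 to Z1 is any simple undirected path whose first edge points into Z8 (i.e. leaves Z8 via a parent).
Parents of Z8: {Z7}.
Enumerating:
  P1: Z8 <- Z7 -> Z4 <- Z10 -> Z3 <- Z1
  P2: Z8 <- Z7 -> Z4 <- Z10 -> Z3 <- Z9 <- Z1
  P3: Z8 <- Z7 -> Z4 -> Z3 <- Z1
  P4: Z8 <- Z7 -> Z4 -> Z3 <- Z9 <- Z1
  P5: Z8 <- Z7 -> Z9 <- Z1
  P6: Z8 <- Z7 -> Z9 -> Z3 <- Z1
That exhausts the simple backdoor paths. Count: 6.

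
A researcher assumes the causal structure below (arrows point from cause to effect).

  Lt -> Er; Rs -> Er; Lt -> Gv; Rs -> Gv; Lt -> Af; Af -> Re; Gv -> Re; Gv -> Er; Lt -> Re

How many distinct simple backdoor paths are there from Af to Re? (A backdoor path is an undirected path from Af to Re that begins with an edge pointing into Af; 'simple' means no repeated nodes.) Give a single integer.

4

A backdoor path from Af to Re is any simple undirected path whose first edge points into Af (i.e. leaves Af via a parent).
Parents of Af: {Lt}.
Enumerating:
  P1: Af <- Lt -> Gv -> Re
  P2: Af <- Lt -> Re
  P3: Af <- Lt -> Er <- Rs -> Gv -> Re
  P4: Af <- Lt -> Er <- Gv -> Re
That exhausts the simple backdoor paths. Count: 4.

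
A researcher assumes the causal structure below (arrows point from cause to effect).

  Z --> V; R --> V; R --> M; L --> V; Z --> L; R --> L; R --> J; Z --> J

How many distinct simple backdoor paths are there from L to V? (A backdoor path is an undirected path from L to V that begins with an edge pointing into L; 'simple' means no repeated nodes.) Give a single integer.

4

A backdoor path from L to V is any simple undirected path whose first edge points into L (i.e. leaves L via a parent).
Parents of L: {R, Z}.
Enumerating:
  P1: L <- Z -> J <- R -> V
  P2: L <- Z -> V
  P3: L <- R -> J <- Z -> V
  P4: L <- R -> V
That exhausts the simple backdoor paths. Count: 4.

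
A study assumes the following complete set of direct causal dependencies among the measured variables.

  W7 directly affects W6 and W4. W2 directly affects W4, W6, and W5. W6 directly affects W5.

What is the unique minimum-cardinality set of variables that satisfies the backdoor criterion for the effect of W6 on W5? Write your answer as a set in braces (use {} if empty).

{W2}

Variables eligible for adjustment (non-descendants of W6, excluding W6 and W5): {W2, W4, W7}.
Backdoor paths from W6 to W5:
  P1: W6 <- W7 -> W4 <- W2 -> W5
  P2: W6 <- W2 -> W5
The empty set is not sufficient: P2 (W6 <- W2 -> W5) has no collider blocking it and no conditioned non-collider, so it is open.
Try {W2}:
  P1: blocked at collider W4 (neither it nor any descendant is in the conditioning set).
  P2: blocked at fork node W2 ∈ conditioning set.
{W2} contains no descendant of W6 and blocks every backdoor path.
No other singleton works — e.g. {W7} leaves P2 open — so {W2} is the unique smallest valid adjustment set.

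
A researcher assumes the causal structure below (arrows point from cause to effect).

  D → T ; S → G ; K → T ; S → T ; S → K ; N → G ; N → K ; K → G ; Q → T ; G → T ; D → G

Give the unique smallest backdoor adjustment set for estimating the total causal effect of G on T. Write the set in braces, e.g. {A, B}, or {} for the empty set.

{D, K, S}

Variables eligible for adjustment (non-descendants of G, excluding G and T): {D, K, N, Q, S}.
Backdoor paths from G to T:
  P1: G <- D -> T
  P2: G <- N -> K <- S -> T
  P3: G <- N -> K -> T
  P4: G <- S -> K -> T
  P5: G <- S -> T
  P6: G <- K <- S -> T
  P7: G <- K -> T
The empty set is not sufficient: P1 (G <- D -> T) has no collider blocking it and no conditioned non-collider, so it is open.
Try {D, K, S}:
  P1: blocked at fork node D ∈ conditioning set.
  P2: blocked at fork node S ∈ conditioning set.
  P3: blocked at chain node K ∈ conditioning set.
  P4: blocked at fork node S ∈ conditioning set.
  P5: blocked at fork node S ∈ conditioning set.
  P6: blocked at chain node K ∈ conditioning set.
  P7: blocked at fork node K ∈ conditioning set.
{D, K, S} contains no descendant of G and blocks every backdoor path.
Every element of {D, K, S} is needed (dropping D leaves P1 open; dropping K leaves P3 open; dropping S leaves P2 open), so no proper subset is valid.
Among all size-3 subsets of the eligible variables, only {D, K, S} blocks every backdoor path, so it is the unique smallest valid adjustment set.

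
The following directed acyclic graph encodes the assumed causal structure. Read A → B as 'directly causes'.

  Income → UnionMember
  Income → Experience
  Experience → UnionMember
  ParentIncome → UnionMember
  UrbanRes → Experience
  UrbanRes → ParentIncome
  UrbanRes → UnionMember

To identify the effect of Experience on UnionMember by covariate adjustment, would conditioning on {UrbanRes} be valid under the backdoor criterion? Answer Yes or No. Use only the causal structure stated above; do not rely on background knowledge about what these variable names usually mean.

No

Backdoor paths from Experience to UnionMember (paths whose first edge points into Experience):
  P1: Experience <- UrbanRes -> ParentIncome -> UnionMember
  P2: Experience <- UrbanRes -> UnionMember
  P3: Experience <- Income -> UnionMember
Condition 1 (no descendant of Experience in the set): holds — descendants of Experience are {UnionMember}; none are in {UrbanRes}.
Condition 2 (every backdoor path blocked by {UrbanRes}):
  P1: blocked at fork node UrbanRes ∈ conditioning set.
  P2: blocked at fork node UrbanRes ∈ conditioning set.
  P3: open — no interior node is in the conditioning set.
{UrbanRes} does not satisfy the backdoor criterion.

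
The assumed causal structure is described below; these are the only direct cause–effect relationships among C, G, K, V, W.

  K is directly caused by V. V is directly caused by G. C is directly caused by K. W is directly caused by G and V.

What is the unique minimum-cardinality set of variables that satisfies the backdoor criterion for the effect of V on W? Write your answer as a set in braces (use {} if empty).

Variables eligible for adjustment (non-descendants of V, excluding V and W): {G}.
Backdoor paths from V to W:
  P1: V <- G -> W
The empty set is not sufficient: P1 (V <- G -> W) has no collider blocking it and no conditioned non-collider, so it is open.
Try {G}:
  P1: blocked at fork node G ∈ conditioning set.
{G} contains no descendant of V and blocks every backdoor path.
{G} is the unique smallest valid adjustment set.

{G}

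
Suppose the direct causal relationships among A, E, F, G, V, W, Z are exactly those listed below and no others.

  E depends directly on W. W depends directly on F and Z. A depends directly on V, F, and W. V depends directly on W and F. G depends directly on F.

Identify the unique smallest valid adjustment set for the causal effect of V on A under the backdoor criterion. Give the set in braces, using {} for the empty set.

{F, W}

Variables eligible for adjustment (non-descendants of V, excluding V and A): {E, F, G, W, Z}.
Backdoor paths from V to A:
  P1: V <- F -> W -> A
  P2: V <- F -> A
  P3: V <- W <- F -> A
  P4: V <- W -> A
The empty set is not sufficient: P1 (V <- F -> W -> A) has no collider blocking it and no conditioned non-collider, so it is open.
Try {F, W}:
  P1: blocked at fork node F ∈ conditioning set.
  P2: blocked at fork node F ∈ conditioning set.
  P3: blocked at chain node W ∈ conditioning set.
  P4: blocked at fork node W ∈ conditioning set.
{F, W} contains no descendant of V and blocks every backdoor path.
Every element of {F, W} is needed (dropping F leaves P2 open; dropping W leaves P4 open), so no proper subset is valid.
Among all size-2 subsets of the eligible variables, only {F, W} blocks every backdoor path, so it is the unique smallest valid adjustment set.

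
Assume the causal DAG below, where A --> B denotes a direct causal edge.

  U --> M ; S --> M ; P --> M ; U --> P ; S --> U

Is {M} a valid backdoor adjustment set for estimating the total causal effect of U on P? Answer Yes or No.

No

Backdoor paths from U to P (paths whose first edge points into U):
  P1: U <- S -> M <- P
Condition 1 (no descendant of U in the set): FAILS — M is a descendant of U.
Condition 2 (every backdoor path blocked by {M}):
  P1: open — collider(s) M are conditioned on (or have a conditioned descendant) and no non-collider on the path is in the set.
{M} does not satisfy the backdoor criterion.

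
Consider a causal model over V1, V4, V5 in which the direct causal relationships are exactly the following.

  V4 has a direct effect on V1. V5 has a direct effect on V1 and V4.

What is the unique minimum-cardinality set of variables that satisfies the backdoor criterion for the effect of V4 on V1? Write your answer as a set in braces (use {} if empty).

Variables eligible for adjustment (non-descendants of V4, excluding V4 and V1): {V5}.
Backdoor paths from V4 to V1:
  P1: V4 <- V5 -> V1
The empty set is not sufficient: P1 (V4 <- V5 -> V1) has no collider blocking it and no conditioned non-collider, so it is open.
Try {V5}:
  P1: blocked at fork node V5 ∈ conditioning set.
{V5} contains no descendant of V4 and blocks every backdoor path.
{V5} is the unique smallest valid adjustment set.

{V5}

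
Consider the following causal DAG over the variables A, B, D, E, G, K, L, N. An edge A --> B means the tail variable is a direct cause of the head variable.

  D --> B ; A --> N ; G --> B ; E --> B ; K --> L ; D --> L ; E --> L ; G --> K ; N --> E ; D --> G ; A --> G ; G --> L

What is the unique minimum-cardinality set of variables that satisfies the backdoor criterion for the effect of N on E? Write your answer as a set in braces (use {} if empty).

Variables eligible for adjustment (non-descendants of N, excluding N and E): {A, D, G, K}.
Backdoor paths from N to E:
  P1: N <- A -> G <- D -> B <- E
  P2: N <- A -> G <- D -> L <- E
  P3: N <- A -> G -> B <- D -> L <- E
  P4: N <- A -> G -> B <- E
  P5: N <- A -> G -> K -> L <- D -> B <- E
  P6: N <- A -> G -> K -> L <- E
  P7: N <- A -> G -> L <- D -> B <- E
  P8: N <- A -> G -> L <- E
Each backdoor path contains an unconditioned collider, so every path is already blocked with the empty conditioning set:
  P1: blocked at collider G (neither it nor any descendant is in the conditioning set).
  P2: blocked at collider G (neither it nor any descendant is in the conditioning set).
  P3: blocked at collider B (neither it nor any descendant is in the conditioning set).
  P4: blocked at collider B (neither it nor any descendant is in the conditioning set).
  P5: blocked at collider L (neither it nor any descendant is in the conditioning set).
  P6: blocked at collider L (neither it nor any descendant is in the conditioning set).
  P7: blocked at collider L (neither it nor any descendant is in the conditioning set).
  P8: blocked at collider L (neither it nor any descendant is in the conditioning set).
The empty set is therefore the unique smallest valid set.

{}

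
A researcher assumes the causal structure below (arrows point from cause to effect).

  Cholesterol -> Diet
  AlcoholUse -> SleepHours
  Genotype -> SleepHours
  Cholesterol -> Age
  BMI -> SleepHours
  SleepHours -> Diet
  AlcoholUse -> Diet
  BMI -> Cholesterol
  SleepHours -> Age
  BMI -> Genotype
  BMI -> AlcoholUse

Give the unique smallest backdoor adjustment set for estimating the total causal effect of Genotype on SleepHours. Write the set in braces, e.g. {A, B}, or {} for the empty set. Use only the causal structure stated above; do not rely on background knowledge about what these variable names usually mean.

{BMI}

Variables eligible for adjustment (non-descendants of Genotype, excluding Genotype and SleepHours): {AlcoholUse, BMI, Cholesterol}.
Backdoor paths from Genotype to SleepHours:
  P1: Genotype <- BMI -> Cholesterol -> Diet <- AlcoholUse -> SleepHours
  P2: Genotype <- BMI -> Cholesterol -> Diet <- SleepHours
  P3: Genotype <- BMI -> Cholesterol -> Age <- SleepHours
  P4: Genotype <- BMI -> AlcoholUse -> SleepHours
  P5: Genotype <- BMI -> AlcoholUse -> Diet <- Cholesterol -> Age <- SleepHours
  P6: Genotype <- BMI -> AlcoholUse -> Diet <- SleepHours
  P7: Genotype <- BMI -> SleepHours
The empty set is not sufficient: P4 (Genotype <- BMI -> AlcoholUse -> SleepHours) has no collider blocking it and no conditioned non-collider, so it is open.
Try {BMI}:
  P1: blocked at fork node BMI ∈ conditioning set.
  P2: blocked at fork node BMI ∈ conditioning set.
  P3: blocked at fork node BMI ∈ conditioning set.
  P4: blocked at fork node BMI ∈ conditioning set.
  P5: blocked at fork node BMI ∈ conditioning set.
  P6: blocked at fork node BMI ∈ conditioning set.
  P7: blocked at fork node BMI ∈ conditioning set.
{BMI} contains no descendant of Genotype and blocks every backdoor path.
No other singleton works — e.g. {Cholesterol} leaves P4 open — so {BMI} is the unique smallest valid adjustment set.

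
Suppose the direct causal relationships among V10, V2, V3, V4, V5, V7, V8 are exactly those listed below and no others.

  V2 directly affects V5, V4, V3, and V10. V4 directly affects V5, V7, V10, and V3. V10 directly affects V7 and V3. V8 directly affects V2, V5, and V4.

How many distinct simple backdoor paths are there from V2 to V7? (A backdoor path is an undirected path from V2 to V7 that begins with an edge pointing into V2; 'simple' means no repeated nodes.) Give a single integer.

6

A backdoor path from V2 to V7 is any simple undirected path whose first edge points into V2 (i.e. leaves V2 via a parent).
Parents of V2: {V8}.
Enumerating:
  P1: V2 <- V8 -> V4 -> V10 -> V7
  P2: V2 <- V8 -> V4 -> V3 <- V10 -> V7
  P3: V2 <- V8 -> V4 -> V7
  P4: V2 <- V8 -> V5 <- V4 -> V10 -> V7
  P5: V2 <- V8 -> V5 <- V4 -> V3 <- V10 -> V7
  P6: V2 <- V8 -> V5 <- V4 -> V7
That exhausts the simple backdoor paths. Count: 6.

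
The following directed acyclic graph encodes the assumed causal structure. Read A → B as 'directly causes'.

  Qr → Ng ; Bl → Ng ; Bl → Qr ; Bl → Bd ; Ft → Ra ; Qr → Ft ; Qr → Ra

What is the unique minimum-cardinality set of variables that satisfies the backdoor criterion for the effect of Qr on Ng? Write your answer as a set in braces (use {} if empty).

{Bl}

Variables eligible for adjustment (non-descendants of Qr, excluding Qr and Ng): {Bd, Bl}.
Backdoor paths from Qr to Ng:
  P1: Qr <- Bl -> Ng
The empty set is not sufficient: P1 (Qr <- Bl -> Ng) has no collider blocking it and no conditioned non-collider, so it is open.
Try {Bl}:
  P1: blocked at fork node Bl ∈ conditioning set.
{Bl} contains no descendant of Qr and blocks every backdoor path.
No other singleton works — e.g. {Bd} leaves P1 open — so {Bl} is the unique smallest valid adjustment set.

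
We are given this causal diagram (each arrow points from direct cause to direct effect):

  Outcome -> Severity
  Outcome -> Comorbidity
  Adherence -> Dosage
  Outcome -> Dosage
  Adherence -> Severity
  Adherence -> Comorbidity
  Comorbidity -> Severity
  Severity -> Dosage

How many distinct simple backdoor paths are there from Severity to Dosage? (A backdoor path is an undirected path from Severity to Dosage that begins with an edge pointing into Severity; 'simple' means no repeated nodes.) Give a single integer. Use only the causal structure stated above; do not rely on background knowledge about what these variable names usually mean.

A backdoor path from Severity to Dosage is any simple undirected path whose first edge points into Severity (i.e. leaves Severity via a parent).
Parents of Severity: {Adherence, Comorbidity, Outcome}.
Enumerating:
  P1: Severity <- Adherence -> Comorbidity <- Outcome -> Dosage
  P2: Severity <- Adherence -> Dosage
  P3: Severity <- Outcome -> Comorbidity <- Adherence -> Dosage
  P4: Severity <- Outcome -> Dosage
  P5: Severity <- Comorbidity <- Adherence -> Dosage
  P6: Severity <- Comorbidity <- Outcome -> Dosage
That exhausts the simple backdoor paths. Count: 6.

6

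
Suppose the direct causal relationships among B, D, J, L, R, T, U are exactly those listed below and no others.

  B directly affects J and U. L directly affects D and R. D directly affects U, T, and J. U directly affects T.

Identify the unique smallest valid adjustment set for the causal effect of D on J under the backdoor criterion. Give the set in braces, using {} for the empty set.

{}

Variables eligible for adjustment (non-descendants of D, excluding D and J): {B, L, R}.
Backdoor paths from D to J:
  (none)
With no backdoor paths the empty set already satisfies the criterion, and it is trivially minimal.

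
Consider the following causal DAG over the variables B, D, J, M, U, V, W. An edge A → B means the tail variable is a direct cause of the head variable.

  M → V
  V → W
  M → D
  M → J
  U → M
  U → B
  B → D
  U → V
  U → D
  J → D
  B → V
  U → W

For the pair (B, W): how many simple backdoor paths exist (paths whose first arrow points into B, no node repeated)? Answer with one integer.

A backdoor path from B to W is any simple undirected path whose first edge points into B (i.e. leaves B via a parent).
Parents of B: {U}.
Enumerating:
  P1: B <- U -> M -> V -> W
  P2: B <- U -> V -> W
  P3: B <- U -> W
  P4: B <- U -> D <- M -> V -> W
  P5: B <- U -> D <- J <- M -> V -> W
That exhausts the simple backdoor paths. Count: 5.

5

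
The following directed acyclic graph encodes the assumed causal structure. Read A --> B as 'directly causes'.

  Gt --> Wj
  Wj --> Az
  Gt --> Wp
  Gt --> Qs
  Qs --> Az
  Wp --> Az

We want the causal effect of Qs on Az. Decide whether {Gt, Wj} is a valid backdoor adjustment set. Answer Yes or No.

Backdoor paths from Qs to Az (paths whose first edge points into Qs):
  P1: Qs <- Gt -> Wp -> Az
  P2: Qs <- Gt -> Wj -> Az
Condition 1 (no descendant of Qs in the set): holds — descendants of Qs are {Az}; none are in {Gt, Wj}.
Condition 2 (every backdoor path blocked by {Gt, Wj}):
  P1: blocked at fork node Gt ∈ conditioning set.
  P2: blocked at fork node Gt ∈ conditioning set.
{Gt, Wj} satisfies the backdoor criterion.

Yes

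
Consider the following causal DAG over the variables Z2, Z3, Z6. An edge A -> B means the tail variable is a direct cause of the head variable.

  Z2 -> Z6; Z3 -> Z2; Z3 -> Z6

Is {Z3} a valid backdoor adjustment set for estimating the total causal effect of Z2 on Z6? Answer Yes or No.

Backdoor paths from Z2 to Z6 (paths whose first edge points into Z2):
  P1: Z2 <- Z3 -> Z6
Condition 1 (no descendant of Z2 in the set): holds — descendants of Z2 are {Z6}; none are in {Z3}.
Condition 2 (every backdoor path blocked by {Z3}):
  P1: blocked at fork node Z3 ∈ conditioning set.
{Z3} satisfies the backdoor criterion.

Yes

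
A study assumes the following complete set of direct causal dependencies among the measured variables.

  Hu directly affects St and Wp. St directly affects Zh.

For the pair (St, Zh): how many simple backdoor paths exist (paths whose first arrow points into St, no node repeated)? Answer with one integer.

0

A backdoor path from St to Zh is any simple undirected path whose first edge points into St (i.e. leaves St via a parent).
Parents of St: {Hu}.
No simple path from any parent of St reaches Zh without revisiting St, so there are no backdoor paths.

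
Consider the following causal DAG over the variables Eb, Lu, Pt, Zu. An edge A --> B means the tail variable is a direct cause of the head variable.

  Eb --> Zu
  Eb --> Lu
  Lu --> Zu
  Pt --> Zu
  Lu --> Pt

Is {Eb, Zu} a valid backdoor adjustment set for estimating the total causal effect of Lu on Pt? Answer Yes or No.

Backdoor paths from Lu to Pt (paths whose first edge points into Lu):
  P1: Lu <- Eb -> Zu <- Pt
Condition 1 (no descendant of Lu in the set): FAILS — Zu is a descendant of Lu.
Condition 2 (every backdoor path blocked by {Eb, Zu}):
  P1: blocked at fork node Eb ∈ conditioning set.
{Eb, Zu} does not satisfy the backdoor criterion.

No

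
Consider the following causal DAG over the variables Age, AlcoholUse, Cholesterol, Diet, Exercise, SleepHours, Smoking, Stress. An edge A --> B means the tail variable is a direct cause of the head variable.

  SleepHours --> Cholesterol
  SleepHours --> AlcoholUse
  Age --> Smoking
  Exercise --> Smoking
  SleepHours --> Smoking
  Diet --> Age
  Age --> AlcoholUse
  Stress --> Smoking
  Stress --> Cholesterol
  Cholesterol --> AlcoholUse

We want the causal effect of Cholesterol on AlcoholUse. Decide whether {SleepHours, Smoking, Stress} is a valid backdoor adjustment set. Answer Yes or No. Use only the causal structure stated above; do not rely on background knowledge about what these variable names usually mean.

Yes

Backdoor paths from Cholesterol to AlcoholUse (paths whose first edge points into Cholesterol):
  P1: Cholesterol <- Stress -> Smoking <- SleepHours -> AlcoholUse
  P2: Cholesterol <- Stress -> Smoking <- Age -> AlcoholUse
  P3: Cholesterol <- SleepHours -> AlcoholUse
  P4: Cholesterol <- SleepHours -> Smoking <- Age -> AlcoholUse
Condition 1 (no descendant of Cholesterol in the set): holds — descendants of Cholesterol are {AlcoholUse}; none are in {SleepHours, Smoking, Stress}.
Condition 2 (every backdoor path blocked by {SleepHours, Smoking, Stress}):
  P1: blocked at fork node Stress ∈ conditioning set.
  P2: blocked at fork node Stress ∈ conditioning set.
  P3: blocked at fork node SleepHours ∈ conditioning set.
  P4: blocked at fork node SleepHours ∈ conditioning set.
{SleepHours, Smoking, Stress} satisfies the backdoor criterion.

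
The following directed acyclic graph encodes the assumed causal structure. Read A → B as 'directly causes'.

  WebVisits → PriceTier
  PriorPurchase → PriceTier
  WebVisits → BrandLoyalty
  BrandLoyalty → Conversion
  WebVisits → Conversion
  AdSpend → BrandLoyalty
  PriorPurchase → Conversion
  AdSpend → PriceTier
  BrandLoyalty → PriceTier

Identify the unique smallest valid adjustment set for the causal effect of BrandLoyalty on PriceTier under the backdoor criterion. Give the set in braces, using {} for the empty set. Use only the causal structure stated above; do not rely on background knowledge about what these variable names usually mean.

{AdSpend, WebVisits}

Variables eligible for adjustment (non-descendants of BrandLoyalty, excluding BrandLoyalty and PriceTier): {AdSpend, PriorPurchase, WebVisits}.
Backdoor paths from BrandLoyalty to PriceTier:
  P1: BrandLoyalty <- AdSpend -> PriceTier
  P2: BrandLoyalty <- WebVisits -> PriceTier
  P3: BrandLoyalty <- WebVisits -> Conversion <- PriorPurchase -> PriceTier
The empty set is not sufficient: P1 (BrandLoyalty <- AdSpend -> PriceTier) has no collider blocking it and no conditioned non-collider, so it is open.
Try {AdSpend, WebVisits}:
  P1: blocked at fork node AdSpend ∈ conditioning set.
  P2: blocked at fork node WebVisits ∈ conditioning set.
  P3: blocked at fork node WebVisits ∈ conditioning set.
{AdSpend, WebVisits} contains no descendant of BrandLoyalty and blocks every backdoor path.
Every element of {AdSpend, WebVisits} is needed (dropping AdSpend leaves P1 open; dropping WebVisits leaves P2 open), so no proper subset is valid.
Among all size-2 subsets of the eligible variables, only {AdSpend, WebVisits} blocks every backdoor path, so it is the unique smallest valid adjustment set.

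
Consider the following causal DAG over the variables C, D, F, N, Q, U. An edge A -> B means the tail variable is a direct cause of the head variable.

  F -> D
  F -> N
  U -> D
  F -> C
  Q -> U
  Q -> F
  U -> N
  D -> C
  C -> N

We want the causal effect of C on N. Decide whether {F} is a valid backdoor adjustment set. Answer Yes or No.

No

Backdoor paths from C to N (paths whose first edge points into C):
  P1: C <- F <- Q -> U -> N
  P2: C <- F -> D <- U -> N
  P3: C <- F -> N
  P4: C <- D <- F <- Q -> U -> N
  P5: C <- D <- F -> N
  P6: C <- D <- U <- Q -> F -> N
  P7: C <- D <- U -> N
Condition 1 (no descendant of C in the set): holds — descendants of C are {N}; none are in {F}.
Condition 2 (every backdoor path blocked by {F}):
  P1: blocked at chain node F ∈ conditioning set.
  P2: blocked at fork node F ∈ conditioning set.
  P3: blocked at fork node F ∈ conditioning set.
  P4: blocked at chain node F ∈ conditioning set.
  P5: blocked at fork node F ∈ conditioning set.
  P6: blocked at chain node F ∈ conditioning set.
  P7: open — no interior node is in the conditioning set.
{F} does not satisfy the backdoor criterion.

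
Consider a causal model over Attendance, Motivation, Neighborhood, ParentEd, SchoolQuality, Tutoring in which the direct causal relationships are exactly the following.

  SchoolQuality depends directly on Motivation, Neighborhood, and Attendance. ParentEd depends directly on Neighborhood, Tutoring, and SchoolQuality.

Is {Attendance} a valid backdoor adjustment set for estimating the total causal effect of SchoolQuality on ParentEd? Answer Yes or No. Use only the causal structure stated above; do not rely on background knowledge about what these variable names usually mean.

No

Backdoor paths from SchoolQuality to ParentEd (paths whose first edge points into SchoolQuality):
  P1: SchoolQuality <- Neighborhood -> ParentEd
Condition 1 (no descendant of SchoolQuality in the set): holds — descendants of SchoolQuality are {ParentEd}; none are in {Attendance}.
Condition 2 (every backdoor path blocked by {Attendance}):
  P1: open — no interior node is in the conditioning set.
{Attendance} does not satisfy the backdoor criterion.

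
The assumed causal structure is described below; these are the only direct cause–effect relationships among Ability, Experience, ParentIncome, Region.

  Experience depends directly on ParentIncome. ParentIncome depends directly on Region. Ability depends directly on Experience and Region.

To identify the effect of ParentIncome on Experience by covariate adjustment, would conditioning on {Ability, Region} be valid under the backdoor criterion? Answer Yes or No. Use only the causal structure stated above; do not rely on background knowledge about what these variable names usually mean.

No

Backdoor paths from ParentIncome to Experience (paths whose first edge points into ParentIncome):
  P1: ParentIncome <- Region -> Ability <- Experience
Condition 1 (no descendant of ParentIncome in the set): FAILS — Ability is a descendant of ParentIncome.
Condition 2 (every backdoor path blocked by {Ability, Region}):
  P1: blocked at fork node Region ∈ conditioning set.
{Ability, Region} does not satisfy the backdoor criterion.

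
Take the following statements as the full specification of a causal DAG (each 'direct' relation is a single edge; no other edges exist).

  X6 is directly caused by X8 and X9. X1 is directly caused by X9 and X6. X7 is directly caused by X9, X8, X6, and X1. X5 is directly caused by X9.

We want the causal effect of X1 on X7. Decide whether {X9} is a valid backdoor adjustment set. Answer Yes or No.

Backdoor paths from X1 to X7 (paths whose first edge points into X1):
  P1: X1 <- X9 -> X6 <- X8 -> X7
  P2: X1 <- X9 -> X6 -> X7
  P3: X1 <- X9 -> X7
  P4: X1 <- X6 <- X9 -> X7
  P5: X1 <- X6 <- X8 -> X7
  P6: X1 <- X6 -> X7
Condition 1 (no descendant of X1 in the set): holds — descendants of X1 are {X7}; none are in {X9}.
Condition 2 (every backdoor path blocked by {X9}):
  P1: blocked at fork node X9 ∈ conditioning set.
  P2: blocked at fork node X9 ∈ conditioning set.
  P3: blocked at fork node X9 ∈ conditioning set.
  P4: blocked at fork node X9 ∈ conditioning set.
  P5: open — no interior node is in the conditioning set.
  P6: open — no interior node is in the conditioning set.
{X9} does not satisfy the backdoor criterion.

No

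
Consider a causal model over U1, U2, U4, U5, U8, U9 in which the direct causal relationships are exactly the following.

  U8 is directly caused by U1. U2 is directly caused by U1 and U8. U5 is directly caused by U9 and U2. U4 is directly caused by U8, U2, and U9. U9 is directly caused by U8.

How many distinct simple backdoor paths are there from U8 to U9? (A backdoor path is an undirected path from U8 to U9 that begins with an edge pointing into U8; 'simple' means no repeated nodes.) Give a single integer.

2

A backdoor path from U8 to U9 is any simple undirected path whose first edge points into U8 (i.e. leaves U8 via a parent).
Parents of U8: {U1}.
Enumerating:
  P1: U8 <- U1 -> U2 -> U4 <- U9
  P2: U8 <- U1 -> U2 -> U5 <- U9
That exhausts the simple backdoor paths. Count: 2.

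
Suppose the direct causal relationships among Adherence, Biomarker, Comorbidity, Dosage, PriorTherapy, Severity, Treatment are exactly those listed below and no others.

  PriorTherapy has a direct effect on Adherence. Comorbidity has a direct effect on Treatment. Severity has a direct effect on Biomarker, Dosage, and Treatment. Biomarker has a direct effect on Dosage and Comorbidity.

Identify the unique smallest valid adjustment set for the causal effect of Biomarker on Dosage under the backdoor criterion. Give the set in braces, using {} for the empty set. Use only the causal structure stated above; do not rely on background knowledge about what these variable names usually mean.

Variables eligible for adjustment (non-descendants of Biomarker, excluding Biomarker and Dosage): {Adherence, PriorTherapy, Severity}.
Backdoor paths from Biomarker to Dosage:
  P1: Biomarker <- Severity -> Dosage
The empty set is not sufficient: P1 (Biomarker <- Severity -> Dosage) has no collider blocking it and no conditioned non-collider, so it is open.
Try {Severity}:
  P1: blocked at fork node Severity ∈ conditioning set.
{Severity} contains no descendant of Biomarker and blocks every backdoor path.
No other singleton works — e.g. {PriorTherapy} leaves P1 open — so {Severity} is the unique smallest valid adjustment set.

{Severity}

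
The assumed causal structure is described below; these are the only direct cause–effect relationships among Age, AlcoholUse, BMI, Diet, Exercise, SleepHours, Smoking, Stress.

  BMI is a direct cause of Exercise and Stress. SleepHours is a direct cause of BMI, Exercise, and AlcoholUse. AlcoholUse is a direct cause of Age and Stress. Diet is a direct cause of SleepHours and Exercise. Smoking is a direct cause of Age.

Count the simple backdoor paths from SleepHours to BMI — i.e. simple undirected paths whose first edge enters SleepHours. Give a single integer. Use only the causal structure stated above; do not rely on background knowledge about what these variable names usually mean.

A backdoor path from SleepHours to BMI is any simple undirected path whose first edge points into SleepHours (i.e. leaves SleepHours via a parent).
Parents of SleepHours: {Diet}.
Enumerating:
  P1: SleepHours <- Diet -> Exercise <- BMI
That exhausts the simple backdoor paths. Count: 1.

1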